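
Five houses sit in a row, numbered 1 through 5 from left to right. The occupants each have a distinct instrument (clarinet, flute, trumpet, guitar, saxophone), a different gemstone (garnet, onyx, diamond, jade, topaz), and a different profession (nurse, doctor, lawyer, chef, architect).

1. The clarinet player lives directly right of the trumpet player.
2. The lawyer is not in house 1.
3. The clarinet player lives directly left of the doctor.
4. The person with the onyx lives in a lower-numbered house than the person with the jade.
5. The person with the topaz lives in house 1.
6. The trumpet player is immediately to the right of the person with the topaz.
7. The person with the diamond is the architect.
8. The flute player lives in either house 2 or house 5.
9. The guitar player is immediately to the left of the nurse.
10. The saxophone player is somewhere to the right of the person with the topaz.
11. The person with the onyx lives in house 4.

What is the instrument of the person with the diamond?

clarinet

By clue 5, the person with the topaz is in house 1.
Clue 6 places the trumpet player in house 2.
From clue 11, the person with the onyx must be in house 4.
That leaves guitar as the instrument for house 1.
The clarinet player is in house 3 (clue 1).
Clue 3 places the doctor in house 4.
Clue 4: the person with the jade is in house 5.
Clue 9 places the nurse in house 2.
House 4 instrument: only saxophone fits.
House 5 instrument: only flute fits.
That leaves chef as the profession for house 1.
The person with the diamond is in house 3 (clue 7).
Clue 7 places the architect in house 3.
That leaves garnet as the gemstone for house 2.
So house 5 gets lawyer for profession.
So: house 1 = guitar/topaz/chef, house 2 = trumpet/garnet/nurse, house 3 = clarinet/diamond/architect, house 4 = saxophone/onyx/doctor, house 5 = flute/jade/lawyer.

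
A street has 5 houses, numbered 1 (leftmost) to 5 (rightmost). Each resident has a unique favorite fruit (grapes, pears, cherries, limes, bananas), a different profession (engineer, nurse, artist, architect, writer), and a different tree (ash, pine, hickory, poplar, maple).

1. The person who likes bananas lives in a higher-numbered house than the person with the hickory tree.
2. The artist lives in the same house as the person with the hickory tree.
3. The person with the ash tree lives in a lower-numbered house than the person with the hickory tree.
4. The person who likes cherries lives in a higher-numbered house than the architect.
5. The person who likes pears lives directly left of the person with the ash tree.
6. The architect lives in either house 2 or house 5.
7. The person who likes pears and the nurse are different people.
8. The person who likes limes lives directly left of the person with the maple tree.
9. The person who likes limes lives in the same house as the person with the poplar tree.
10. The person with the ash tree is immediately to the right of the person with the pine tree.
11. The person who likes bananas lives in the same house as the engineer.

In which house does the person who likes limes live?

4

The architect is in house 2 (clue 6).
So house 5 gets maple for tree.
By clue 8, the person who likes limes is in house 4.
Clue 9 places the person with the poplar tree in house 4.
The only tree still possible for house 1 is pine.
House 2's tree must be ash (nothing else left).
House 3's tree must be hickory (nothing else left).
Clue 1 places the person who likes bananas in house 5.
The artist is in house 3 (clue 2).
The person who likes pears is in house 1 (clue 5).
The engineer is in house 5 (clue 11).
So house 2 gets grapes for favorite fruit.
House 3's favorite fruit must be cherries (nothing else left).
The only profession still possible for house 1 is writer.
House 4's profession must be nurse (nothing else left).
So: house 1 = pears/writer/pine, house 2 = grapes/architect/ash, house 3 = cherries/artist/hickory, house 4 = limes/nurse/poplar, house 5 = bananas/engineer/maple.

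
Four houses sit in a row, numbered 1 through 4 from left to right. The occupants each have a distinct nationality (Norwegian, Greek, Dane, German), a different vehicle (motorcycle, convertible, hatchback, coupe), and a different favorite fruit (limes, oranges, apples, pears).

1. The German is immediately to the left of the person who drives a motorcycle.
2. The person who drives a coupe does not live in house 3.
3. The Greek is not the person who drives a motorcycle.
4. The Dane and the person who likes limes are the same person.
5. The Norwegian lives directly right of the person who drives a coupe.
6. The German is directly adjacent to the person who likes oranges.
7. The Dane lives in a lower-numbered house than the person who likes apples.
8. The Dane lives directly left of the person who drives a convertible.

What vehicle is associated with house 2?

motorcycle

House 4's nationality must be Greek (nothing else left).
The German is narrowed to house 1 or 2; consider each.
Placing it in house 2 leads to a contradiction, so it's in house 1.
Clue 1: the person who drives a motorcycle is in house 2.
Clue 6: the person who likes oranges is in house 2.
That leaves coupe as the vehicle for house 1.
The Dane is in house 3 (clue 4).
Clue 4 places the person who likes limes in house 3.
From clue 5, the Norwegian must be in house 2.
Clue 7 places the person who likes apples in house 4.
Clue 8 places the person who drives a convertible in house 4.
House 3's vehicle must be hatchback (nothing else left).
House 1's favorite fruit must be pears (nothing else left).
So: house 1 = German/coupe/pears, house 2 = Norwegian/motorcycle/oranges, house 3 = Dane/hatchback/limes, house 4 = Greek/convertible/apples.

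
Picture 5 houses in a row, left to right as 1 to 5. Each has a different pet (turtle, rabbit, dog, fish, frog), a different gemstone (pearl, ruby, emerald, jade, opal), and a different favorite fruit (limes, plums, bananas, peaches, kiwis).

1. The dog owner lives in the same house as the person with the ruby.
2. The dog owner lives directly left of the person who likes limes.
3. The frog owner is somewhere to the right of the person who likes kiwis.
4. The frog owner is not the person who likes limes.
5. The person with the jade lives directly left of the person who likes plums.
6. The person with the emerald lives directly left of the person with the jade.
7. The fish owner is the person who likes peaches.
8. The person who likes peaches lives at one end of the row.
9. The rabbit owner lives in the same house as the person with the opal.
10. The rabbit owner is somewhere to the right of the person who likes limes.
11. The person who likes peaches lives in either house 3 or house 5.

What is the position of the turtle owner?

2

By clue 11, the person who likes peaches is in house 5.
From clue 7, the fish owner must be in house 5.
House 5's gemstone must be pearl (nothing else left).
The only gemstone still possible for house 4 is opal.
Clue 9: the rabbit owner is in house 4.
House 3's gemstone must be jade (nothing else left).
By clue 5, the person who likes plums is in house 4.
By clue 6, the person with the emerald is in house 2.
House 1 gemstone: only ruby fits.
Clue 1: the dog owner is in house 1.
By clue 2, the person who likes limes is in house 2.
The frog owner is in house 3 (clue 4).
So house 2 gets turtle for pet.
So house 1 gets kiwis for favorite fruit.
House 3's favorite fruit must be bananas (nothing else left).
So: house 1 = dog/ruby/kiwis, house 2 = turtle/emerald/limes, house 3 = frog/jade/bananas, house 4 = rabbit/opal/plums, house 5 = fish/pearl/peaches.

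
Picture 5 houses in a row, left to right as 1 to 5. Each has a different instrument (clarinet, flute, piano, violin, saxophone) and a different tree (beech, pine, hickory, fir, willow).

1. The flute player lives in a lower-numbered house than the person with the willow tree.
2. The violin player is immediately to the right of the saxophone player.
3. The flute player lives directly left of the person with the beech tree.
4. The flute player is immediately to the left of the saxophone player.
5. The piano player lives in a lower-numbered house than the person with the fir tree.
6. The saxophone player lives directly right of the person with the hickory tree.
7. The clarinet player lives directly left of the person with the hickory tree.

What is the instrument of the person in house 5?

violin

House 5's instrument must be violin (nothing else left).
That leaves pine as the tree for house 1.
From clue 2, the saxophone player must be in house 4.
Clue 4 places the flute player in house 3.
Clue 6 places the person with the hickory tree in house 3.
Clue 7: the clarinet player is in house 2.
House 1 instrument: only piano fits.
Clue 3 places the person with the beech tree in house 4.
House 2's tree must be fir (nothing else left).
House 5 tree: only willow fits.
So: house 1 = piano/pine, house 2 = clarinet/fir, house 3 = flute/hickory, house 4 = saxophone/beech, house 5 = violin/willow.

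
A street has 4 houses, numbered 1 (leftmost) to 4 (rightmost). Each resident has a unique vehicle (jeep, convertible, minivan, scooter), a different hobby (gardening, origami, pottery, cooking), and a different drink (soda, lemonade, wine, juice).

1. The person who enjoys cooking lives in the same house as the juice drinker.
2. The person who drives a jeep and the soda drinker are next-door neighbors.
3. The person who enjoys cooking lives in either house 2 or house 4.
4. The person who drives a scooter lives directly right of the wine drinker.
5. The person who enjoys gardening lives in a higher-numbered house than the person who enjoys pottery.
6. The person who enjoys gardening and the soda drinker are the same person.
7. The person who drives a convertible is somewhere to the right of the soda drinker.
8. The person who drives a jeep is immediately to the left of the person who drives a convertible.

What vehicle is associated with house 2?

scooter

That leaves minivan as the vehicle for house 1.
The person who drives a convertible is narrowed to house 3 or 4; consider each.
Placing it in house 3 leads to a contradiction, so it's in house 4.
From clue 8, the person who drives a jeep must be in house 3.
House 2 vehicle: only scooter fits.
Clue 2 places the soda drinker in house 2.
The wine drinker is in house 1 (clue 4).
Clue 6: the person who enjoys gardening is in house 2.
So house 1 gets pottery for hobby.
House 3 hobby: only origami fits.
House 4 hobby: only cooking fits.
That leaves lemonade as the drink for house 3.
So house 4 gets juice for drink.
So: house 1 = minivan/pottery/wine, house 2 = scooter/gardening/soda, house 3 = jeep/origami/lemonade, house 4 = convertible/cooking/juice.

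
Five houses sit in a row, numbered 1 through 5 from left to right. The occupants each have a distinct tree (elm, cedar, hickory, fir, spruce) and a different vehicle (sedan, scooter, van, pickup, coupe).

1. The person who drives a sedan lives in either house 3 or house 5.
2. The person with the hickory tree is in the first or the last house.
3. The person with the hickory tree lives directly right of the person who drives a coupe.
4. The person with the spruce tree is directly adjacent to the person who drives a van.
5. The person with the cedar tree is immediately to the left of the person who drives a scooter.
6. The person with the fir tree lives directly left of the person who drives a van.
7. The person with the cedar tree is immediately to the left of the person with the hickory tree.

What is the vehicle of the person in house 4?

coupe

Clue 3: the person with the hickory tree is in house 5.
Clue 3 places the person who drives a coupe in house 4.
By clue 7, the person with the cedar tree is in house 4.
House 1's vehicle must be pickup (nothing else left).
Clue 5: the person who drives a scooter is in house 5.
House 2's vehicle must be van (nothing else left).
That leaves sedan as the vehicle for house 3.
Clue 6 places the person with the fir tree in house 1.
House 2 tree: only elm fits.
House 3 tree: only spruce fits.
So: house 1 = fir/pickup, house 2 = elm/van, house 3 = spruce/sedan, house 4 = cedar/coupe, house 5 = hickory/scooter.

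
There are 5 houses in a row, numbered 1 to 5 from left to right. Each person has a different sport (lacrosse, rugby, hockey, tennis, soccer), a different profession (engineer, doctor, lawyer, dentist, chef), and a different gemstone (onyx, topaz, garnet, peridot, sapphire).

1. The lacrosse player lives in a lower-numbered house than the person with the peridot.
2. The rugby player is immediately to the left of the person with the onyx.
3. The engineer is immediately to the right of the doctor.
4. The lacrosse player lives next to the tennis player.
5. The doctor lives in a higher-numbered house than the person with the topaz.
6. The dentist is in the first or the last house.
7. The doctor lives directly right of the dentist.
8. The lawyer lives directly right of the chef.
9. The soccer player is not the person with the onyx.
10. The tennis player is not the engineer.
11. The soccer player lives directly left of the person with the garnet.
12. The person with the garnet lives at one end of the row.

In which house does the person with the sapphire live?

By clue 7, the doctor is in house 2.
Clue 7: the dentist is in house 1.
Clue 12: the person with the garnet is in house 5.
Clue 3: the engineer is in house 3.
From clue 5, the person with the topaz must be in house 1.
From clue 11, the soccer player must be in house 4.
House 5 sport: only hockey fits.
House 4 profession: only chef fits.
The only profession still possible for house 5 is lawyer.
House 3's sport must be lacrosse (nothing else left).
Clue 1 places the person with the peridot in house 4.
The tennis player is in house 2 (clue 4).
House 1's sport must be rugby (nothing else left).
The person with the onyx is in house 2 (clue 2).
House 3's gemstone must be sapphire (nothing else left).
So: house 1 = rugby/dentist/topaz, house 2 = tennis/doctor/onyx, house 3 = lacrosse/engineer/sapphire, house 4 = soccer/chef/peridot, house 5 = hockey/lawyer/garnet.

3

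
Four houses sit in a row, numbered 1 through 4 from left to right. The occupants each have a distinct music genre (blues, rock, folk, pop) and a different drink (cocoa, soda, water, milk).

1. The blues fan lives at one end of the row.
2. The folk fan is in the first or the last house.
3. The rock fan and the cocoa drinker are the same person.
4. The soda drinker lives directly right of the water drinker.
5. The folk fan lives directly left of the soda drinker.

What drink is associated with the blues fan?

milk

Clue 5: the folk fan is in house 1.
Clue 5 places the soda drinker in house 2.
The water drinker is in house 1 (clue 4).
That leaves pop as the music genre for house 2.
The only music genre still possible for house 3 is rock.
House 4 music genre: only blues fits.
From clue 3, the cocoa drinker must be in house 3.
The only drink still possible for house 4 is milk.
So: house 1 = folk/water, house 2 = pop/soda, house 3 = rock/cocoa, house 4 = blues/milk.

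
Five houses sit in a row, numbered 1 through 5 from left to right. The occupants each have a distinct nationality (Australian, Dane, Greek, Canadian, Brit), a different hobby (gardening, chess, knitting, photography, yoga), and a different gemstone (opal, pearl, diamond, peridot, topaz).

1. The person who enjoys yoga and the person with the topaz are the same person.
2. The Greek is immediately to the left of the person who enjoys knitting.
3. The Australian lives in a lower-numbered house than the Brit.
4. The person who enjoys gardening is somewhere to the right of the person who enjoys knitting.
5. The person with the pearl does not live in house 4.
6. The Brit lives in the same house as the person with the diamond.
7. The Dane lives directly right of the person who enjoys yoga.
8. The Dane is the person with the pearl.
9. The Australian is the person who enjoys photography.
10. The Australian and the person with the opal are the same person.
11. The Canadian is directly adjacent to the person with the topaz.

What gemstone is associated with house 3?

The Dane is narrowed to house 2 or 3 or 5; consider each.
Placing it in house 2 and house 5 leads to a contradiction, so it's in house 3.
From clue 7, the person who enjoys yoga must be in house 2.
From clue 8, the person with the pearl must be in house 3.
From clue 1, the person with the topaz must be in house 2.
From clue 2, the Greek must be in house 2.
From clue 2, the person who enjoys knitting must be in house 3.
The Canadian is in house 1 (clue 11).
House 5's nationality must be Brit (nothing else left).
From clue 6, the person with the diamond must be in house 5.
Clue 9: the person who enjoys photography is in house 4.
Clue 10: the person with the opal is in house 4.
House 4's nationality must be Australian (nothing else left).
So house 1 gets chess for hobby.
The only hobby still possible for house 5 is gardening.
House 1's gemstone must be peridot (nothing else left).
So: house 1 = Canadian/chess/peridot, house 2 = Greek/yoga/topaz, house 3 = Dane/knitting/pearl, house 4 = Australian/photography/opal, house 5 = Brit/gardening/diamond.

pearl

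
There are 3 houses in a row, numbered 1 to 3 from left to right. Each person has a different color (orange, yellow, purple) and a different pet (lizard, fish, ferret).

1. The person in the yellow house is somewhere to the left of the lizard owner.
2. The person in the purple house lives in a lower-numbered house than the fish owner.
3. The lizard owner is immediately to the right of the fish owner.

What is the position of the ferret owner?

1

By clue 3, the lizard owner is in house 3.
Clue 3: the fish owner is in house 2.
So house 3 gets orange for color.
House 1 pet: only ferret fits.
Clue 2: the person in the purple house is in house 1.
House 2 color: only yellow fits.
So: house 1 = purple/ferret, house 2 = yellow/fish, house 3 = orange/lizard.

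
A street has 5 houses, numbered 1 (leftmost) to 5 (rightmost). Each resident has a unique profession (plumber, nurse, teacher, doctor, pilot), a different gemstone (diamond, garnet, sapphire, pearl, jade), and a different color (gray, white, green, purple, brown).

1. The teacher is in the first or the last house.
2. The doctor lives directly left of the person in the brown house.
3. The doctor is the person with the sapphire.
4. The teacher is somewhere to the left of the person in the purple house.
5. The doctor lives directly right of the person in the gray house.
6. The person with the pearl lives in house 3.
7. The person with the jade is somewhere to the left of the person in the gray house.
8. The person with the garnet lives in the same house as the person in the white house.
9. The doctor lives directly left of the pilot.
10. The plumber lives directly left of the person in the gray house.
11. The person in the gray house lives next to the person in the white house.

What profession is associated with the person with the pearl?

nurse

Clue 4 places the teacher in house 1.
The person with the pearl is in house 3 (clue 6).
The doctor is in house 4 (clue 5).
From clue 5, the person in the gray house must be in house 3.
Clue 9 places the pilot in house 5.
So house 2 gets plumber for profession.
The only profession still possible for house 3 is nurse.
House 5 gemstone: only diamond fits.
House 1's color must be green (nothing else left).
Clue 2 places the person in the brown house in house 5.
Clue 3 places the person with the sapphire in house 4.
So house 1 gets jade for gemstone.
House 2's gemstone must be garnet (nothing else left).
By clue 8, the person in the white house is in house 2.
House 4 color: only purple fits.
So: house 1 = teacher/jade/green, house 2 = plumber/garnet/white, house 3 = nurse/pearl/gray, house 4 = doctor/sapphire/purple, house 5 = pilot/diamond/brown.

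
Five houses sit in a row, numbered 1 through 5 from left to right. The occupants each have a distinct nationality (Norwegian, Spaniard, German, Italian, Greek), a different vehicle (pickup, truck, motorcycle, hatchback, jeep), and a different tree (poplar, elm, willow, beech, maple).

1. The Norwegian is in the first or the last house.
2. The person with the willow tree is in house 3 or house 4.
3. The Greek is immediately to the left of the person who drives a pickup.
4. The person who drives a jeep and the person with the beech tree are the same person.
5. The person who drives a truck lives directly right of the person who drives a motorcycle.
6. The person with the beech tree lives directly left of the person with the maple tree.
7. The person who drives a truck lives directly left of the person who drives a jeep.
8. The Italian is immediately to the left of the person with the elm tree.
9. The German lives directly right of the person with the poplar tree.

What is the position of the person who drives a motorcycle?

2

So house 1 gets poplar for tree.
House 2 tree: only elm fits.
That leaves maple as the tree for house 5.
The person with the beech tree is in house 4 (clue 6).
Clue 8: the Italian is in house 1.
Clue 9 places the German in house 2.
House 3's tree must be willow (nothing else left).
From clue 4, the person who drives a jeep must be in house 4.
By clue 7, the person who drives a truck is in house 3.
That leaves Norwegian as the nationality for house 5.
Clue 3 places the Greek in house 4.
Clue 5: the person who drives a motorcycle is in house 2.
The only nationality still possible for house 3 is Spaniard.
So house 1 gets hatchback for vehicle.
That leaves pickup as the vehicle for house 5.
So: house 1 = Italian/hatchback/poplar, house 2 = German/motorcycle/elm, house 3 = Spaniard/truck/willow, house 4 = Greek/jeep/beech, house 5 = Norwegian/pickup/maple.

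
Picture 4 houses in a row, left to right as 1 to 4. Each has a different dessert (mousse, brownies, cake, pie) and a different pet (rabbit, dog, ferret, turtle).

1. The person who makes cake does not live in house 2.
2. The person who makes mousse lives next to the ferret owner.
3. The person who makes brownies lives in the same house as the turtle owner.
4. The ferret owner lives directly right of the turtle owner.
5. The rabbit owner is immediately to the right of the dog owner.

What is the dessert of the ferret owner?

pie

The person who makes brownies is narrowed to house 1 or 2 or 3; consider each.
Placing it in house 2 and house 3 leads to a contradiction, so it's in house 1.
Clue 3: the turtle owner is in house 1.
From clue 4, the ferret owner must be in house 2.
House 4 pet: only rabbit fits.
The person who makes mousse is in house 3 (clue 2).
House 2 dessert: only pie fits.
So house 4 gets cake for dessert.
That leaves dog as the pet for house 3.
So: house 1 = brownies/turtle, house 2 = pie/ferret, house 3 = mousse/dog, house 4 = cake/rabbit.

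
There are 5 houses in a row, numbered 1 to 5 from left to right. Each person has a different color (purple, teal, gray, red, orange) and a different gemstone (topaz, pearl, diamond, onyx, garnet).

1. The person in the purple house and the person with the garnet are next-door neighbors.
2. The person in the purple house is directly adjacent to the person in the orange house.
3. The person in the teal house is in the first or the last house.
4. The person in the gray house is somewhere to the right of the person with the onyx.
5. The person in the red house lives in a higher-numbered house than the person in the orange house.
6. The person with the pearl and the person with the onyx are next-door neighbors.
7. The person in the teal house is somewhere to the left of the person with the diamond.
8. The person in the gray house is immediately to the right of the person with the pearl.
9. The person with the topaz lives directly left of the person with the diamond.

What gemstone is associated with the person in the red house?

Clue 7 places the person in the teal house in house 1.
The person in the orange house is narrowed to house 2 or 3 or 4; consider each.
Placing it in house 2 and house 4 leads to a contradiction, so it's in house 3.
The only color still possible for house 2 is purple.
That leaves diamond as the gemstone for house 5.
Clue 9: the person with the topaz is in house 4.
So house 1 gets garnet for gemstone.
House 2 gemstone: only onyx fits.
House 3 gemstone: only pearl fits.
By clue 8, the person in the gray house is in house 4.
So house 5 gets red for color.
So: house 1 = teal/garnet, house 2 = purple/onyx, house 3 = orange/pearl, house 4 = gray/topaz, house 5 = red/diamond.

diamond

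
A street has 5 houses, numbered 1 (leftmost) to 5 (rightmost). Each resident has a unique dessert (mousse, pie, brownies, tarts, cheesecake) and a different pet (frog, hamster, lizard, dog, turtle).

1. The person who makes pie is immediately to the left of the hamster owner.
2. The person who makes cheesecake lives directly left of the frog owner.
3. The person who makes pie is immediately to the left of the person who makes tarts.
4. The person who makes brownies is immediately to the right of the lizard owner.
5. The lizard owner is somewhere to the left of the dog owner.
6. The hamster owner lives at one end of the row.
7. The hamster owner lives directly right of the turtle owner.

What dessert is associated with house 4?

pie

The hamster owner is in house 5 (clue 6).
From clue 7, the turtle owner must be in house 4.
The only pet still possible for house 1 is lizard.
Clue 1 places the person who makes pie in house 4.
The person who makes tarts is in house 5 (clue 3).
Clue 4 places the person who makes brownies in house 2.
House 1's dessert must be cheesecake (nothing else left).
So house 3 gets mousse for dessert.
The frog owner is in house 2 (clue 2).
House 3's pet must be dog (nothing else left).
So: house 1 = cheesecake/lizard, house 2 = brownies/frog, house 3 = mousse/dog, house 4 = pie/turtle, house 5 = tarts/hamster.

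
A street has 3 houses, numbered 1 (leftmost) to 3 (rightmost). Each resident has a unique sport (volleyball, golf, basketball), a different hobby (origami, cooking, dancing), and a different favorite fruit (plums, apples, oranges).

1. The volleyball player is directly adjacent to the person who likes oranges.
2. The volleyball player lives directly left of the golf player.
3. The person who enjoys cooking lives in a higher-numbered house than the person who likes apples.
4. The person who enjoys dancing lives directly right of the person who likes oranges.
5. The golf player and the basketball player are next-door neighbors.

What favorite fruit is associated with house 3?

plums

House 1's hobby must be origami (nothing else left).
That leaves plums as the favorite fruit for house 3.
The golf player is narrowed to house 2 or 3; consider each.
Placing it in house 3 leads to a contradiction, so it's in house 2.
From clue 2, the volleyball player must be in house 1.
So house 3 gets basketball for sport.
The person who likes oranges is in house 2 (clue 1).
From clue 4, the person who enjoys dancing must be in house 3.
That leaves cooking as the hobby for house 2.
House 1's favorite fruit must be apples (nothing else left).
So: house 1 = volleyball/origami/apples, house 2 = golf/cooking/oranges, house 3 = basketball/dancing/plums.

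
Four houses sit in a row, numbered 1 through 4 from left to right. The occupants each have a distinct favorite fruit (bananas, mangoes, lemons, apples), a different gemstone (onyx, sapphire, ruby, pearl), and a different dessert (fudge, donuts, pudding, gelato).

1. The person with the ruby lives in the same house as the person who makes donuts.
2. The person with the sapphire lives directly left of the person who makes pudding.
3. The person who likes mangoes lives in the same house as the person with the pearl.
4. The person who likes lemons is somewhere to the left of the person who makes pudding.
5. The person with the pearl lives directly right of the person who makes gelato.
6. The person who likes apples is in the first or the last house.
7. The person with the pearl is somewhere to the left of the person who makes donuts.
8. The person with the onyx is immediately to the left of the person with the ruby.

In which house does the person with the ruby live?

4

House 4 gemstone: only ruby fits.
From clue 1, the person who makes donuts must be in house 4.
By clue 8, the person with the onyx is in house 3.
House 1 gemstone: only sapphire fits.
So house 2 gets pearl for gemstone.
Clue 2: the person who makes pudding is in house 2.
Clue 3 places the person who likes mangoes in house 2.
Clue 4 places the person who likes lemons in house 1.
Clue 5 places the person who makes gelato in house 1.
House 3's favorite fruit must be bananas (nothing else left).
House 4 favorite fruit: only apples fits.
House 3 dessert: only fudge fits.
So: house 1 = lemons/sapphire/gelato, house 2 = mangoes/pearl/pudding, house 3 = bananas/onyx/fudge, house 4 = apples/ruby/donuts.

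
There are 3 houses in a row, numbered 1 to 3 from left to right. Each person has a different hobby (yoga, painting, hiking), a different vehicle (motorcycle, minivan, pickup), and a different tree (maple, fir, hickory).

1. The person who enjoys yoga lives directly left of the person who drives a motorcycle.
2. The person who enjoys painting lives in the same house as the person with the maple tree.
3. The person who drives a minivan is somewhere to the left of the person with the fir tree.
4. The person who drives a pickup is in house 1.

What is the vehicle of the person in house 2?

minivan

From clue 4, the person who drives a pickup must be in house 1.
So house 3 gets motorcycle for vehicle.
Clue 1 places the person who enjoys yoga in house 2.
Clue 3 places the person with the fir tree in house 3.
That leaves minivan as the vehicle for house 2.
Clue 2: the person who enjoys painting is in house 1.
By clue 2, the person with the maple tree is in house 1.
House 3's hobby must be hiking (nothing else left).
House 2 tree: only hickory fits.
So: house 1 = painting/pickup/maple, house 2 = yoga/minivan/hickory, house 3 = hiking/motorcycle/fir.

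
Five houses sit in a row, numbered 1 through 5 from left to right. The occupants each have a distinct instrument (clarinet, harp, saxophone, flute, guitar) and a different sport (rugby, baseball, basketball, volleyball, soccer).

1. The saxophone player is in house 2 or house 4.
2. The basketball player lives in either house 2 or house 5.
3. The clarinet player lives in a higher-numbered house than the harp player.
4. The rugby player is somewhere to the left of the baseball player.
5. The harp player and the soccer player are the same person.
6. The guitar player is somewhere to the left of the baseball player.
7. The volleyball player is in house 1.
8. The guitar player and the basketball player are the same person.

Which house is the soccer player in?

3

By clue 7, the volleyball player is in house 1.
By clue 8, the guitar player is in house 2.
Clue 8 places the basketball player in house 2.
That leaves baseball as the sport for house 5.
That leaves flute as the instrument for house 1.
That leaves saxophone as the instrument for house 4.
That leaves clarinet as the instrument for house 5.
The soccer player is in house 3 (clue 5).
House 3 instrument: only harp fits.
House 4's sport must be rugby (nothing else left).
So: house 1 = flute/volleyball, house 2 = guitar/basketball, house 3 = harp/soccer, house 4 = saxophone/rugby, house 5 = clarinet/baseball.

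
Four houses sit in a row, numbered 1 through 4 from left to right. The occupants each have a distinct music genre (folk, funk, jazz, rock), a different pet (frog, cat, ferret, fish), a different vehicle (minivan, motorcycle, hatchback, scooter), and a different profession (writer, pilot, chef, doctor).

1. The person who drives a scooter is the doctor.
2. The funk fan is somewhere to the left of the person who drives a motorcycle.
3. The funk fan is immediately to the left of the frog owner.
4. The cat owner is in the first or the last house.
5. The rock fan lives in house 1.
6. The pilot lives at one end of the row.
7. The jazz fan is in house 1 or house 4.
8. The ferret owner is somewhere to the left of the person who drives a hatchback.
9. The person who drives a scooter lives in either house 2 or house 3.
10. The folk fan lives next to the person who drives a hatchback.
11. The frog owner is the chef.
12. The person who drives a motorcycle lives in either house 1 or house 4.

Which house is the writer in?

3

From clue 5, the rock fan must be in house 1.
By clue 12, the person who drives a motorcycle is in house 4.
House 1 vehicle: only minivan fits.
So house 4 gets jazz for music genre.
The folk fan is narrowed to house 2 or 3; consider each.
Placing it in house 3 leads to a contradiction, so it's in house 2.
Clue 10 places the person who drives a hatchback in house 3.
So house 3 gets funk for music genre.
House 2's vehicle must be scooter (nothing else left).
Clue 1: the doctor is in house 2.
The frog owner is in house 4 (clue 3).
The chef is in house 4 (clue 11).
The only pet still possible for house 1 is cat.
The only pet still possible for house 2 is ferret.
House 3's pet must be fish (nothing else left).
House 3's profession must be writer (nothing else left).
House 1 profession: only pilot fits.
So: house 1 = rock/cat/minivan/pilot, house 2 = folk/ferret/scooter/doctor, house 3 = funk/fish/hatchback/writer, house 4 = jazz/frog/motorcycle/chef.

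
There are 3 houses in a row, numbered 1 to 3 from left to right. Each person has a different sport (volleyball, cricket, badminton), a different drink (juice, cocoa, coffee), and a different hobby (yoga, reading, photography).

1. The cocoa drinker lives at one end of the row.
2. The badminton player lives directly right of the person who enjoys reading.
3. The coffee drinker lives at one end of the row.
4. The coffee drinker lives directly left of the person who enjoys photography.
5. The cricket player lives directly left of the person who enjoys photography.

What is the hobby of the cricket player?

The coffee drinker is in house 1 (clue 4).
From clue 4, the person who enjoys photography must be in house 2.
By clue 5, the cricket player is in house 1.
So house 2 gets juice for drink.
House 3 drink: only cocoa fits.
House 3 hobby: only yoga fits.
By clue 2, the badminton player is in house 2.
So house 3 gets volleyball for sport.
House 1 hobby: only reading fits.
So: house 1 = cricket/coffee/reading, house 2 = badminton/juice/photography, house 3 = volleyball/cocoa/yoga.

reading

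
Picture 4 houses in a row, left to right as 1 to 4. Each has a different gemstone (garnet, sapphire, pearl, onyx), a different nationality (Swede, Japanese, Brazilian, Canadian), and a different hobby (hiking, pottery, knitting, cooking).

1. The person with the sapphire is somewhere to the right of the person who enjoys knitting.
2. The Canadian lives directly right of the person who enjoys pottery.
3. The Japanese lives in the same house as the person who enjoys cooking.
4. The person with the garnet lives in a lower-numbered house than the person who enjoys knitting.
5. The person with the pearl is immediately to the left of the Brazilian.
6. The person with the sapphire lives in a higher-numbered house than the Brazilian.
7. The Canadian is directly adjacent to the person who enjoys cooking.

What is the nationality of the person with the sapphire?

The person with the garnet is narrowed to house 1 or 2; consider each.
Placing it in house 1 leads to a contradiction, so it's in house 2.
The person who enjoys knitting is in house 3 (clue 4).
That leaves pearl as the gemstone for house 1.
Clue 1: the person with the sapphire is in house 4.
Clue 5: the Brazilian is in house 2.
House 3's gemstone must be onyx (nothing else left).
House 3's nationality must be Canadian (nothing else left).
The person who enjoys pottery is in house 2 (clue 2).
By clue 7, the person who enjoys cooking is in house 4.
House 1 hobby: only hiking fits.
The Japanese is in house 4 (clue 3).
The only nationality still possible for house 1 is Swede.
So: house 1 = pearl/Swede/hiking, house 2 = garnet/Brazilian/pottery, house 3 = onyx/Canadian/knitting, house 4 = sapphire/Japanese/cooking.

Japanese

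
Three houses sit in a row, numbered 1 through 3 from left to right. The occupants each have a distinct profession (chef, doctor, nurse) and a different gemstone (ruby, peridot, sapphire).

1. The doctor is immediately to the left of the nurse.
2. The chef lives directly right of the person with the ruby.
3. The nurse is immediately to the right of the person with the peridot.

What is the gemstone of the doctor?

So house 1 gets doctor for profession.
The only gemstone still possible for house 3 is sapphire.
The nurse is in house 2 (clue 1).
Clue 3: the person with the peridot is in house 1.
That leaves chef as the profession for house 3.
That leaves ruby as the gemstone for house 2.
So: house 1 = doctor/peridot, house 2 = nurse/ruby, house 3 = chef/sapphire.

peridot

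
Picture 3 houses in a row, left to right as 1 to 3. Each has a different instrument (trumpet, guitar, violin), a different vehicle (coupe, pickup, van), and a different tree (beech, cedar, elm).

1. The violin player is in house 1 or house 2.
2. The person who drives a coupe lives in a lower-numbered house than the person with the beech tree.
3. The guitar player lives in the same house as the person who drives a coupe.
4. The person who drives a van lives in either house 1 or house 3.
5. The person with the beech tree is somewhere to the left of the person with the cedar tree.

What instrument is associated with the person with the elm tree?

guitar

From clue 5, the person with the beech tree must be in house 2.
From clue 5, the person with the cedar tree must be in house 3.
So house 3 gets trumpet for instrument.
House 1's tree must be elm (nothing else left).
The person who drives a coupe is in house 1 (clue 2).
By clue 3, the guitar player is in house 1.
House 2's instrument must be violin (nothing else left).
The only vehicle still possible for house 2 is pickup.
House 3's vehicle must be van (nothing else left).
So: house 1 = guitar/coupe/elm, house 2 = violin/pickup/beech, house 3 = trumpet/van/cedar.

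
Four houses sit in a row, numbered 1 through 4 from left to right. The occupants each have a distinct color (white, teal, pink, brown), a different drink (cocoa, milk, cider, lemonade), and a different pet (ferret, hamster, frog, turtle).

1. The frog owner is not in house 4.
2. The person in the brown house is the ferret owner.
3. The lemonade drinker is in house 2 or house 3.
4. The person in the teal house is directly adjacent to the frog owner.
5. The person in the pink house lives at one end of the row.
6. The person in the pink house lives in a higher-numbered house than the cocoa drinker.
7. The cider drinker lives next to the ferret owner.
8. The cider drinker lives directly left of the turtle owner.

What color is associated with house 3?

teal

From clue 6, the person in the pink house must be in house 4.
So house 4 gets milk for drink.
The lemonade drinker is narrowed to house 2 or 3; consider each.
Placing it in house 2 leads to a contradiction, so it's in house 3.
House 4's pet must be hamster (nothing else left).
The cider drinker is narrowed to house 1 or 2; consider each.
Placing it in house 1 leads to a contradiction, so it's in house 2.
The turtle owner is in house 3 (clue 8).
So house 1 gets cocoa for drink.
So house 2 gets frog for pet.
From clue 2, the person in the brown house must be in house 1.
The only color still possible for house 2 is white.
House 3 color: only teal fits.
So house 1 gets ferret for pet.
So: house 1 = brown/cocoa/ferret, house 2 = white/cider/frog, house 3 = teal/lemonade/turtle, house 4 = pink/milk/hamster.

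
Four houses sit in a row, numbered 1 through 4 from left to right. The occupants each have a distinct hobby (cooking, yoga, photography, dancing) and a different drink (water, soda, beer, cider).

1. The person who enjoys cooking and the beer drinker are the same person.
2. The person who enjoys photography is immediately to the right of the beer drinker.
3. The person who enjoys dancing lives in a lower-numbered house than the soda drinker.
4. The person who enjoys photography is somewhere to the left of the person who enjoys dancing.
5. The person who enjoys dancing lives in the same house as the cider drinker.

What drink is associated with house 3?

cider

Clue 4: the person who enjoys photography is in house 2.
From clue 4, the person who enjoys dancing must be in house 3.
Clue 5: the cider drinker is in house 3.
The person who enjoys cooking is in house 1 (clue 1).
Clue 1: the beer drinker is in house 1.
Clue 3 places the soda drinker in house 4.
House 4's hobby must be yoga (nothing else left).
That leaves water as the drink for house 2.
So: house 1 = cooking/beer, house 2 = photography/water, house 3 = dancing/cider, house 4 = yoga/soda.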